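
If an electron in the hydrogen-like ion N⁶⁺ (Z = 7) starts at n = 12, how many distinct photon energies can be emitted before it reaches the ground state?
66

The electron can occupy levels n = 1, 2, ..., 12 during de-excitation — that is m = 12 - 1 + 1 = 12 distinct levels.

The number of distinct spectral lines equals the number of ways to choose 2 of these m levels (each pair gives one possible emission transition):

Number of lines = m(m-1)/2 = 12×11/2 = 66

These correspond to all possible transitions between the 12 levels:
12 → 11, 12 → 10, 12 → 9, 12 → 8, 12 → 7, 12 → 6, 12 → 5, 12 → 4...

Each transition produces a photon with a unique energy (and thus wavelength). This count does not depend on Z.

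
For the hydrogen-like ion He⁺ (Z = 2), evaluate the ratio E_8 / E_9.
1.265625

Using E_n = -13.6057 Z² / n² eV with Z = 2:

E_8 = -13.6057 × 2² / 8² = -54.4228 / 64 = -0.850356250 eV
E_9 = -13.6057 × 2² / 9² = -54.4228 / 81 = -0.671886420 eV

The ratio is:
E_8/E_9 = (-0.850356250) / (-0.671886420)
E_8/E_9 = (-54.4228/64) / (-54.4228/81)
E_8/E_9 = 81/64
E_8/E_9 = 1.265625
(Note: the Z² factors cancel in the ratio.)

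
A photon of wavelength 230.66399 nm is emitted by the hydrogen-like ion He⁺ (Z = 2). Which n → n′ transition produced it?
n = 9 → n = 3

First, find the photon energy from the wavelength (hc = 1239.84 eV·nm):
E = hc/λ = 1239.84 eV·nm / 230.66399 nm = 5.3750913 eV

The energy levels of He⁺ satisfy E_n = -13.6057 × 2² / n² eV, so an emission n_i → n_f releases
ΔE = 13.6057 × 2² × (1/n_f² − 1/n_i²) eV.

Setting ΔE equal to the photon energy:
1/n_f² − 1/n_i² = 5.3750913 / (13.6057 × 2²) = 0.098765431

Since 1/n_i² must be positive, we need 1/n_f² > 0.098765431, i.e. n_f ≤ 3. For each allowed n_f, solve n_i = (1/n_f² − 0.098765431)^(−1/2) and check whether it is a whole number:
  n_f = 1: 1/n_i² = 1.000000000 − 0.098765431 = 0.901234569 → n_i = 1.053  (not an integer) ✗
  n_f = 2: 1/n_i² = 0.250000000 − 0.098765431 = 0.151234569 → n_i = 2.571  (not an integer) ✗
  n_f = 3: 1/n_i² = 0.111111111 − 0.098765431 = 0.012345680 → n_i = 9.000  → integer, n_i = 9 ✓

Only n_f = 3 gives an integer upper level, n_i = 9.

The transition is from n = 9 to n = 3 (emission).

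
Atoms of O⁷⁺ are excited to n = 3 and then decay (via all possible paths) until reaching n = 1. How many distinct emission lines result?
3

The electron can occupy levels n = 1, 2, ..., 3 during de-excitation — that is m = 3 - 1 + 1 = 3 distinct levels.

The number of distinct spectral lines equals the number of ways to choose 2 of these m levels (each pair gives one possible emission transition):

Number of lines = m(m-1)/2 = 3×2/2 = 3

These correspond to all possible transitions between the 3 levels:
3 → 2, 3 → 1, 2 → 1

Each transition produces a photon with a unique energy (and thus wavelength). This count does not depend on Z.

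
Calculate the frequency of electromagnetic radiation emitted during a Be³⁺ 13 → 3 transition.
5.53715e+15 Hz

First, find the transition energy:
E_13 = -13.6057 × 4² / 13² = -1.2881136 eV
E_3 = -13.6057 × 4² / 3² = -24.1879111 eV
|ΔE| = |E_3 - E_13| = 22.8997975 eV

Convert to Joules: E = 22.8997975 eV × (1.602177 × 10⁻¹⁹ J/eV) = 3.6689529e-18 J

Using E = hf:
f = E/h = 3.6689529e-18 J / (6.62607 × 10⁻³⁴ J·s)
f = 5.53715e+15 Hz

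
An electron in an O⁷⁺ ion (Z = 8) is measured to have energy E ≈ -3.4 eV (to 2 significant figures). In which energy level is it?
n = 16

The exact energy levels follow E_n = -13.6057 Z² / n² eV with Z = 8.

The measured value (-3.4 eV) is reported to only 2 significant figures, so we must test candidate n values and see which one matches to that precision.

Candidate energies:
  n = 14:  E = -13.6057 × 8² / 14² = -4.44268 eV
  n = 15:  E = -13.6057 × 8² / 15² = -3.87007 eV
  n = 16:  E = -13.6057 × 8² / 16² = -3.40143 eV  ← matches
  n = 17:  E = -13.6057 × 8² / 17² = -3.01303 eV
  n = 18:  E = -13.6057 × 8² / 18² = -2.68755 eV

Checking against the measurement of -3.4 eV (2 sig figs), only n = 16 agrees:
E_16 = -3.40143 eV, which rounds to -3.4 eV ✓

Therefore n = 16.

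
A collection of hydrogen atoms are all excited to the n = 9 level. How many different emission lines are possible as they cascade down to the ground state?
36

The electron can occupy levels n = 1, 2, ..., 9 during de-excitation — that is m = 9 - 1 + 1 = 9 distinct levels.

The number of distinct spectral lines equals the number of ways to choose 2 of these m levels (each pair gives one possible emission transition):

Number of lines = m(m-1)/2 = 9×8/2 = 36

These correspond to all possible transitions between the 9 levels:
9 → 8, 9 → 7, 9 → 6, 9 → 5, 9 → 4, 9 → 3, 9 → 2, 9 → 1...

Each transition produces a photon with a unique energy (and thus wavelength). This count does not depend on Z.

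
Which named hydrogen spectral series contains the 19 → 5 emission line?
Pfund series

The spectral series in hydrogen are named based on the final (lower) energy level:
- Lyman series: n_final = 1 (ultraviolet)
- Balmer series: n_final = 2 (visible/near-UV)
- Paschen series: n_final = 3 (infrared)
- Brackett series: n_final = 4 (infrared)
- Pfund series: n_final = 5 (far infrared)

Since this transition ends at n = 5, it belongs to the Pfund series.

For reference, this 19 → 5 line has photon energy
ΔE = 13.6057 eV × (1/5² - 1/19²) = 0.50653908 eV,
corresponding to wavelength λ = hc/ΔE = 1239.84 eV·nm / 0.50653908 eV = 2447.67 nm in the far infrared region.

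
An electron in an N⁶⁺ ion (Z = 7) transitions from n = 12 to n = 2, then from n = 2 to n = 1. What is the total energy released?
662.0496 eV

The energy levels of N⁶⁺ are E_n = -13.6057 × 7² / n² eV.

First transition (12 → 2):
ΔE₁ = |E_2 - E_12|
ΔE₁ = |-166.6698250000 - (-4.6297173611)| = 162.0401076 eV

Second transition (2 → 1):
ΔE₂ = |E_1 - E_2|
ΔE₂ = |-666.6793000000 - (-166.6698250000)| = 500.0094750 eV

Total energy released:
E_total = ΔE₁ + ΔE₂ = 162.0401076 + 500.0094750 = 662.0496 eV

Note: This equals the direct transition 12 → 1: 662.0496 eV ✓
Energy is conserved regardless of the path taken.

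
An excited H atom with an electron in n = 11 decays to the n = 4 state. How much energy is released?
0.73791 eV

The energy levels are E_n = -13.6057 eV / n².

Energy at n = 11: E_11 = -13.6057 / 11² = -0.11244380 eV
Energy at n = 4: E_4 = -13.6057 / 4² = -0.85035625 eV

For emission (electron falling to lower state), the photon energy is:
E_photon = E_11 - E_4 = |-0.11244380 - (-0.85035625)|
E_photon = 0.73791 eV

This energy is carried away by the emitted photon.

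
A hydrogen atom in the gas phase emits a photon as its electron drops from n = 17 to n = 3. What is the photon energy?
1.465 eV

The energy levels are E_n = -13.6057 eV / n².

Energy at n = 17: E_17 = -13.6057 / 17² = -0.047079 eV
Energy at n = 3: E_3 = -13.6057 / 3² = -1.511744 eV

For emission (electron falling to lower state), the photon energy is:
E_photon = E_17 - E_3 = |-0.047079 - (-1.511744)|
E_photon = 1.465 eV

This energy is carried away by the emitted photon.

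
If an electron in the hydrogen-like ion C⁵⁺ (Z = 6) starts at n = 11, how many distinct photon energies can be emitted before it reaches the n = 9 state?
3

The electron can occupy levels n = 9, 10, ..., 11 during de-excitation — that is m = 11 - 9 + 1 = 3 distinct levels.

The number of distinct spectral lines equals the number of ways to choose 2 of these m levels (each pair gives one possible emission transition):

Number of lines = m(m-1)/2 = 3×2/2 = 3

These correspond to all possible transitions between the 3 levels:
11 → 10, 11 → 9, 10 → 9

Each transition produces a photon with a unique energy (and thus wavelength). This count does not depend on Z.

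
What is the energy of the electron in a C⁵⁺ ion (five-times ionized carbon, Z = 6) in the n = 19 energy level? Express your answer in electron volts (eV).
-1.36 eV

The energy levels of a hydrogen-like atom are given by:
E_n = -13.6057 Z² / n² eV  (with Z = 6 for C⁵⁺)

For n = 19:
E_19 = -13.6057 × 6² / 19²
E_19 = -13.6057 × 36 / 361
E_19 = -1.36 eV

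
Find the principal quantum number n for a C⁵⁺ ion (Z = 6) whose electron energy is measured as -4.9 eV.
n = 10

The exact energy levels follow E_n = -13.6057 Z² / n² eV with Z = 6.

The measured value (-4.9 eV) is reported to only 2 significant figures, so we must test candidate n values and see which one matches to that precision.

Candidate energies:
  n = 8:  E = -13.6057 × 6² / 8² = -7.65321 eV
  n = 9:  E = -13.6057 × 6² / 9² = -6.04698 eV
  n = 10:  E = -13.6057 × 6² / 10² = -4.89805 eV  ← matches
  n = 11:  E = -13.6057 × 6² / 11² = -4.04798 eV
  n = 12:  E = -13.6057 × 6² / 12² = -3.40143 eV

Checking against the measurement of -4.9 eV (2 sig figs), only n = 10 agrees:
E_10 = -4.89805 eV, which rounds to -4.9 eV ✓

Therefore n = 10.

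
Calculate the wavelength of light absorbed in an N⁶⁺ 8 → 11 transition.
252.66 nm

First, find the transition energy using E_n = -13.6057 Z² / n² eV:
E_8 = -13.6057 × 7² / 8² = -10.416864 eV
E_11 = -13.6057 × 7² / 11² = -5.509746 eV

Photon energy: |ΔE| = |E_11 - E_8| = 4.907118 eV

Convert to wavelength using E = hc/λ with hc = 1239.84 eV·nm:
λ = hc/E = 1239.84 eV·nm / 4.907118 eV
λ = 252.66 nm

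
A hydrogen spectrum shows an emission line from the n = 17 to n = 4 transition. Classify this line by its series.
Brackett series

The spectral series in hydrogen are named based on the final (lower) energy level:
- Lyman series: n_final = 1 (ultraviolet)
- Balmer series: n_final = 2 (visible/near-UV)
- Paschen series: n_final = 3 (infrared)
- Brackett series: n_final = 4 (infrared)
- Pfund series: n_final = 5 (far infrared)

Since this transition ends at n = 4, it belongs to the Brackett series.

For reference, this 17 → 4 line has photon energy
ΔE = 13.6057 eV × (1/4² - 1/17²) = 0.80327770329 eV,
corresponding to wavelength λ = hc/ΔE = 1239.84 eV·nm / 0.80327770329 eV = 1543.47618 nm in the infrared region.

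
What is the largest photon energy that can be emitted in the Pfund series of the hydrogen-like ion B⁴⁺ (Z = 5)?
13.60570 eV

The series limit corresponds to the transition from n = ∞ to n = 5.
This is the highest energy (shortest wavelength) transition in the Pfund series.

E_∞ = 0 eV
E_5 = -13.6057 × 5² / 5² = -13.60570 eV

Energy at series limit:
ΔE = E_∞ - E_5 = 0 - (-13.60570) = 13.60570 eV

This energy equals the ionization energy from the n = 5 state of B⁴⁺.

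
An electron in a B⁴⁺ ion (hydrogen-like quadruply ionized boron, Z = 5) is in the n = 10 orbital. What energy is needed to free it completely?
3.40143 eV

The ionization energy is the energy needed to remove the electron completely (n → ∞).

For a hydrogen-like ion with Z = 5, E_n = -13.6057 Z² / n² eV.

At n = 10: E_10 = -13.6057 × 5² / 10² = -3.40142500 eV
At n = ∞: E_∞ = 0 eV

Ionization energy = E_∞ - E_10 = 0 - (-3.40142500) = 3.40142500 eV
Ionization energy ≈ 3.40143 eV

This is also called the binding energy of the electron in state n = 10.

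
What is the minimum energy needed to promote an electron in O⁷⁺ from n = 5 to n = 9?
24.08041 eV

The energy levels of a hydrogen-like atom are E_n = -13.6057 Z² eV / n².

Energy at n = 5: E_5 = -13.6057 × 8² / 5² = -34.83059200 eV
Energy at n = 9: E_9 = -13.6057 × 8² / 9² = -10.75018272 eV

The excitation energy is the difference:
ΔE = E_9 - E_5
ΔE = -10.75018272 - (-34.83059200)
ΔE = 24.08041 eV

Since this is positive, energy must be absorbed (photon absorption).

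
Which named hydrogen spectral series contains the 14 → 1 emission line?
Lyman series

The spectral series in hydrogen are named based on the final (lower) energy level:
- Lyman series: n_final = 1 (ultraviolet)
- Balmer series: n_final = 2 (visible/near-UV)
- Paschen series: n_final = 3 (infrared)
- Brackett series: n_final = 4 (infrared)
- Pfund series: n_final = 5 (far infrared)

Since this transition ends at n = 1, it belongs to the Lyman series.

For reference, this 14 → 1 line has photon energy
ΔE = 13.6057 eV × (1/1² - 1/14²) = 13.53628 eV,
corresponding to wavelength λ = hc/ΔE = 1239.84 eV·nm / 13.53628 eV = 91.594 nm in the ultraviolet region.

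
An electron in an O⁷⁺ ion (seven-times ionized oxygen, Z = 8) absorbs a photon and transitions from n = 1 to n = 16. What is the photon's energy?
867.363375 eV

The energy levels of a hydrogen-like atom are E_n = -13.6057 Z² eV / n².

Energy at n = 1: E_1 = -13.6057 × 8² / 1² = -870.764800000 eV
Energy at n = 16: E_16 = -13.6057 × 8² / 16² = -3.401425000 eV

The excitation energy is the difference:
ΔE = E_16 - E_1
ΔE = -3.401425000 - (-870.764800000)
ΔE = 867.363375 eV

Since this is positive, energy must be absorbed (photon absorption).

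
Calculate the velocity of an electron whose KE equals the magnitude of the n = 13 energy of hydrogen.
1.6828e+05 m/s (or 0.05613% of c)

The binding energy at n = 13 for hydrogen is:
E_13 = -13.6057/13² = -0.080507101 eV
|E_13| = 0.080507101 eV

Convert to Joules:
KE = 0.080507101 eV × (1.602177 × 10⁻¹⁹ J/eV) = 1.289866e-20 J

Using KE = ½mv²:
v = √(2·KE/m_e)
v = √(2 × 1.289866e-20 J / 9.10938 × 10⁻³¹ kg)
v = 1.6828e+05 m/s

This is approximately 0.05613% the speed of light.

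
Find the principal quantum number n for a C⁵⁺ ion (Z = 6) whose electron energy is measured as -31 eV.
n = 4

The exact energy levels follow E_n = -13.6057 Z² / n² eV with Z = 6.

The measured value (-31 eV) is reported to only 2 significant figures, so we must test candidate n values and see which one matches to that precision.

Candidate energies:
  n = 2:  E = -13.6057 × 6² / 2² = -122.45130 eV
  n = 3:  E = -13.6057 × 6² / 3² = -54.42280 eV
  n = 4:  E = -13.6057 × 6² / 4² = -30.61283 eV  ← matches
  n = 5:  E = -13.6057 × 6² / 5² = -19.59221 eV
  n = 6:  E = -13.6057 × 6² / 6² = -13.60570 eV

Checking against the measurement of -31 eV (2 sig figs), only n = 4 agrees:
E_4 = -30.61283 eV, which rounds to -31 eV ✓

Therefore n = 4.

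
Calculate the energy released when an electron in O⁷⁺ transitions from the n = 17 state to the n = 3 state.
93.7386 eV

The energy levels are E_n = -13.6057 Z² eV / n².

Energy at n = 17: E_17 = -13.6057 × 8² / 17² = -3.0130270 eV
Energy at n = 3: E_3 = -13.6057 × 8² / 3² = -96.7516444 eV

For emission (electron falling to lower state), the photon energy is:
E_photon = E_17 - E_3 = |-3.0130270 - (-96.7516444)|
E_photon = 93.7386 eV

This energy is carried away by the emitted photon.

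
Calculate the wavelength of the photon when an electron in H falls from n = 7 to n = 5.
4651.24911 nm

First, find the transition energy using E_n = -13.6057 / n² eV:
E_7 = -13.6057 / 7² = -0.27766734694 eV
E_5 = -13.6057 / 5² = -0.54422800000 eV

Photon energy: |ΔE| = |E_5 - E_7| = 0.26656065306 eV

Convert to wavelength using E = hc/λ with hc = 1239.84 eV·nm:
λ = hc/E = 1239.84 eV·nm / 0.26656065306 eV
λ = 4651.24911 nm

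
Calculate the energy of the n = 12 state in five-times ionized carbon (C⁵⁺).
-3.4014 eV

For hydrogen-like ions, the energy levels scale with Z²:
E_n = -13.6057 Z² / n² eV

For C⁵⁺ (Z = 6) at n = 12:
E_12 = -13.6057 × 6² / 12²
E_12 = -13.6057 × 36 / 144
E_12 = -489.8052 / 144
E_12 = -3.4014 eV

The energy is 36 times more negative than hydrogen at the same n due to the stronger nuclear charge.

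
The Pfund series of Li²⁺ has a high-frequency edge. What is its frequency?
1.18434e+15 Hz

The series limit corresponds to the transition from n = ∞ to n = 5.
This is the highest energy (shortest wavelength) transition in the Pfund series.

E_∞ = 0 eV
E_5 = -13.6057 × 3² / 5² = -4.89805200 eV

Energy at series limit:
ΔE = E_∞ - E_5 = 0 - (-4.89805200) = 4.89805200 eV
E = 4.89805200 eV × (1.602177 × 10⁻¹⁹ J/eV) = 7.8475463e-19 J
f = E/h = 7.8475463e-19 J / (6.62607 × 10⁻³⁴ J·s) = 1.18434e+15 Hz

This energy equals the ionization energy from the n = 5 state of Li²⁺.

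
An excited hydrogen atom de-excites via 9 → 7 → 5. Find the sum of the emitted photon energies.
0.38 eV

The energy levels of hydrogen are E_n = -13.6057 / n² eV.

First transition (9 → 7):
ΔE₁ = |E_7 - E_9|
ΔE₁ = |-0.27766735 - (-0.16797160)| = 0.10970 eV

Second transition (7 → 5):
ΔE₂ = |E_5 - E_7|
ΔE₂ = |-0.54422800 - (-0.27766735)| = 0.26656 eV

Total energy released:
E_total = ΔE₁ + ΔE₂ = 0.10970 + 0.26656 = 0.38 eV

Note: This equals the direct transition 9 → 5: 0.38 eV ✓
Energy is conserved regardless of the path taken.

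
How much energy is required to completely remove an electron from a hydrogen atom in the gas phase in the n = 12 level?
0.09448 eV

The ionization energy is the energy needed to remove the electron completely (n → ∞).

For hydrogen, E_n = -13.6057 eV / n².

At n = 12: E_12 = -13.6057 / 12² = -0.09448403 eV
At n = ∞: E_∞ = 0 eV

Ionization energy = E_∞ - E_12 = 0 - (-0.09448403) = 0.09448403 eV
Ionization energy ≈ 0.09448 eV

This is also called the binding energy of the electron in state n = 12.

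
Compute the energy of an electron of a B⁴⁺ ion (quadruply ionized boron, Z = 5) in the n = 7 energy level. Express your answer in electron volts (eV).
-6.941684 eV

The energy levels of a hydrogen-like atom are given by:
E_n = -13.6057 Z² / n² eV  (with Z = 5 for B⁴⁺)

For n = 7:
E_7 = -13.6057 × 5² / 7²
E_7 = -13.6057 × 25 / 49
E_7 = -6.941684 eV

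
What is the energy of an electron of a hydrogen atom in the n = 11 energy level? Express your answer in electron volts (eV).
-0.1124 eV

The energy levels of a hydrogen-like atom are given by:
E_n = -13.6057 eV / n²

For n = 11:
E_11 = -13.6057 eV / 11²
E_11 = -13.6057 eV / 121
E_11 = -0.1124 eV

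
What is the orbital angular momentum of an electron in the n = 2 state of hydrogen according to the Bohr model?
2.10914e-34 J·s (or 2ℏ)

In the Bohr model, angular momentum is quantized:
L = nℏ

where ℏ = h/(2π) = 1.0545718e-34 J·s

For n = 2:
L = 2 × 1.0545718e-34 J·s
L = 2.10914e-34 J·s

This can also be written as L = 2ℏ.
The angular momentum is an integer multiple of the reduced Planck constant.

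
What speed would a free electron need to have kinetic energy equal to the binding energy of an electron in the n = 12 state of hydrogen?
1.82308e+05 m/s (or 0.061% of c)

The binding energy at n = 12 for hydrogen is:
E_12 = -13.6057/12² = -0.0944840278 eV
|E_12| = 0.0944840278 eV

Convert to Joules:
KE = 0.0944840278 eV × (1.602177 × 10⁻¹⁹ J/eV) = 1.5138014e-20 J

Using KE = ½mv²:
v = √(2·KE/m_e)
v = √(2 × 1.5138014e-20 J / 9.10938 × 10⁻³¹ kg)
v = 1.82308e+05 m/s

This is approximately 0.061% the speed of light.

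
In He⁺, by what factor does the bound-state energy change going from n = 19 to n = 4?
22.5625

Using E_n = -13.6057 Z² / n² eV with Z = 2:

E_4 = -13.6057 × 2² / 4² = -54.4228 / 16 = -3.401425000 eV
E_19 = -13.6057 × 2² / 19² = -54.4228 / 361 = -0.150755679 eV

The ratio is:
E_4/E_19 = (-3.401425000) / (-0.150755679)
E_4/E_19 = (-54.4228/16) / (-54.4228/361)
E_4/E_19 = 361/16
E_4/E_19 = 22.5625
(Note: the Z² factors cancel in the ratio.)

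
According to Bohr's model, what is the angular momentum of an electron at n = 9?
9.491e-34 J·s (or 9ℏ)

In the Bohr model, angular momentum is quantized:
L = nℏ

where ℏ = h/(2π) = 1.05457e-34 J·s

For n = 9:
L = 9 × 1.05457e-34 J·s
L = 9.491e-34 J·s

This can also be written as L = 9ℏ.
The angular momentum is an integer multiple of the reduced Planck constant.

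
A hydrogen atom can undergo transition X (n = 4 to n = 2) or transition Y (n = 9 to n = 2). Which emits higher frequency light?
9 → 2

Calculate the energy for each transition:

Transition 4 → 2:
ΔE₁ = |E_2 - E_4| = |-13.6057/2² - (-13.6057/4²)|
ΔE₁ = |-3.40142500 - (-0.85035625)| = 2.55107 eV

Transition 9 → 2:
ΔE₂ = |E_2 - E_9| = |-13.6057/2² - (-13.6057/9²)|
ΔE₂ = |-3.40142500 - (-0.16797160)| = 3.23345 eV

Since 3.23345 eV > 2.55107 eV, the transition 9 → 2 emits the more energetic photon.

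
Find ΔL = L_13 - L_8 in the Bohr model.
5.273e-34 J·s (or 5ℏ)

In the Bohr model, L_n = nℏ where ℏ = 1.05457e-34 J·s.

L_13 = 13ℏ = 1.37094e-33 J·s
L_8 = 8ℏ = 8.43656e-34 J·s

ΔL = L_13 - L_8 = (13 - 8)ℏ = 5ℏ
ΔL = 5 × 1.05457e-34 J·s = 5.273e-34 J·s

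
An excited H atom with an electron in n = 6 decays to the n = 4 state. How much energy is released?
0.472420 eV

The energy levels are E_n = -13.6057 eV / n².

Energy at n = 6: E_6 = -13.6057 / 6² = -0.377936111 eV
Energy at n = 4: E_4 = -13.6057 / 4² = -0.850356250 eV

For emission (electron falling to lower state), the photon energy is:
E_photon = E_6 - E_4 = |-0.377936111 - (-0.850356250)|
E_photon = 0.472420 eV

This energy is carried away by the emitted photon.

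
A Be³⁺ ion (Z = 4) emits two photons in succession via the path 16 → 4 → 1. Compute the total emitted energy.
216.840844 eV

The energy levels of Be³⁺ are E_n = -13.6057 × 4² / n² eV.

First transition (16 → 4):
ΔE₁ = |E_4 - E_16|
ΔE₁ = |-13.605700000000 - (-0.850356250000)| = 12.755343750 eV

Second transition (4 → 1):
ΔE₂ = |E_1 - E_4|
ΔE₂ = |-217.691200000000 - (-13.605700000000)| = 204.085500000 eV

Total energy released:
E_total = ΔE₁ + ΔE₂ = 12.755343750 + 204.085500000 = 216.840844 eV

Note: This equals the direct transition 16 → 1: 216.840844 eV ✓
Energy is conserved regardless of the path taken.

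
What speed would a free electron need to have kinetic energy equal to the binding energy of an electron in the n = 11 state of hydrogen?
1.989e+05 m/s (or 0.07% of c)

The binding energy at n = 11 for hydrogen is:
E_11 = -13.6057/11² = -0.1124438 eV
|E_11| = 0.1124438 eV

Convert to Joules:
KE = 0.1124438 eV × (1.602177 × 10⁻¹⁹ J/eV) = 1.80155e-20 J

Using KE = ½mv²:
v = √(2·KE/m_e)
v = √(2 × 1.80155e-20 J / 9.10938 × 10⁻³¹ kg)
v = 1.989e+05 m/s

This is approximately 0.07% the speed of light.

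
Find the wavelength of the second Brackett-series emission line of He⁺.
656.1109 nm

The lines of a series are numbered from the longest wavelength (smallest ΔE) outward; the second line is the transition from n = n_f + 2 to n_f.
The Brackett series has all transitions ending at n_f = 4.

For He⁺ (Z = 2), the second line (β-line) is the jump from n = 6 to n = 4:
E_6 = -13.6057 × 2² / 6² = -1.51174444 eV
E_4 = -13.6057 × 2² / 4² = -3.40142500 eV
ΔE = E_6 - E_4 = 1.88968056 eV

λ = hc/E = 1239.84 eV·nm / 1.88968056 eV
λ = 656.1109 nm

This is the β-line of the Brackett series in He⁺.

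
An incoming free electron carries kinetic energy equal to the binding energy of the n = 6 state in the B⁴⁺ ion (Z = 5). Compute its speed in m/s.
1.82308e+06 m/s (or 0.608% of c)

The binding energy at n = 6 for B⁴⁺ is:
E_6 = -13.6057 × 5²/6² = -9.44840278 eV
|E_6| = 9.44840278 eV

Convert to Joules:
KE = 9.44840278 eV × (1.602177 × 10⁻¹⁹ J/eV) = 1.5138014e-18 J

Using KE = ½mv²:
v = √(2·KE/m_e)
v = √(2 × 1.5138014e-18 J / 9.10938 × 10⁻³¹ kg)
v = 1.82308e+06 m/s

This is approximately 0.608% the speed of light.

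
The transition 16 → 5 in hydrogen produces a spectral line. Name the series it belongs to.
Pfund series

The spectral series in hydrogen are named based on the final (lower) energy level:
- Lyman series: n_final = 1 (ultraviolet)
- Balmer series: n_final = 2 (visible/near-UV)
- Paschen series: n_final = 3 (infrared)
- Brackett series: n_final = 4 (infrared)
- Pfund series: n_final = 5 (far infrared)

Since this transition ends at n = 5, it belongs to the Pfund series.

For reference, this 16 → 5 line has photon energy
ΔE = 13.6057 eV × (1/5² - 1/16²) = 0.491080734 eV,
corresponding to wavelength λ = hc/ΔE = 1239.84 eV·nm / 0.491080734 eV = 2524.717 nm in the far infrared region.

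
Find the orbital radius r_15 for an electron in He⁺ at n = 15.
5.9532 nm (or 59.5324 Å)

The Bohr radius formula is:
r_n = n² a₀ / Z

where a₀ = 0.0529177 nm is the Bohr radius.

For He⁺ (Z = 2) at n = 15:
r_15 = 15² × 0.0529177 nm / 2
r_15 = 225 × 0.0529177 nm / 2
r_15 = 11.90648 nm / 2
r_15 = 5.9532 nm

The electron orbits at approximately 5.9532 nm from the nucleus.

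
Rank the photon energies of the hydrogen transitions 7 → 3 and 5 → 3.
7 → 3

Calculate the energy for each transition:

Transition 7 → 3:
ΔE₁ = |E_3 - E_7| = |-13.6057/3² - (-13.6057/7²)|
ΔE₁ = |-1.511744444444 - (-0.277667346939)| = 1.234077098 eV

Transition 5 → 3:
ΔE₂ = |E_3 - E_5| = |-13.6057/3² - (-13.6057/5²)|
ΔE₂ = |-1.511744444444 - (-0.544228000000)| = 0.967516444 eV

Since 1.234077098 eV > 0.967516444 eV, the transition 7 → 3 emits the more energetic photon.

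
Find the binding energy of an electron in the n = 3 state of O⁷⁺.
96.751644 eV

The ionization energy is the energy needed to remove the electron completely (n → ∞).

For a hydrogen-like ion with Z = 8, E_n = -13.6057 Z² / n² eV.

At n = 3: E_3 = -13.6057 × 8² / 3² = -96.751644444 eV
At n = ∞: E_∞ = 0 eV

Ionization energy = E_∞ - E_3 = 0 - (-96.751644444) = 96.751644444 eV
Ionization energy ≈ 96.751644 eV

This is also called the binding energy of the electron in state n = 3.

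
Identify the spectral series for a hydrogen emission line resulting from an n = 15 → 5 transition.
Pfund series

The spectral series in hydrogen are named based on the final (lower) energy level:
- Lyman series: n_final = 1 (ultraviolet)
- Balmer series: n_final = 2 (visible/near-UV)
- Paschen series: n_final = 3 (infrared)
- Brackett series: n_final = 4 (infrared)
- Pfund series: n_final = 5 (far infrared)

Since this transition ends at n = 5, it belongs to the Pfund series.

For reference, this 15 → 5 line has photon energy
ΔE = 13.6057 eV × (1/5² - 1/15²) = 0.48375822222 eV,
corresponding to wavelength λ = hc/ΔE = 1239.84 eV·nm / 0.48375822222 eV = 2562.93318 nm in the far infrared region.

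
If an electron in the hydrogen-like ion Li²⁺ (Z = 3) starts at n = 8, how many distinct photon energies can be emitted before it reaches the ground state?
28

The electron can occupy levels n = 1, 2, ..., 8 during de-excitation — that is m = 8 - 1 + 1 = 8 distinct levels.

The number of distinct spectral lines equals the number of ways to choose 2 of these m levels (each pair gives one possible emission transition):

Number of lines = m(m-1)/2 = 8×7/2 = 28

These correspond to all possible transitions between the 8 levels:
8 → 7, 8 → 6, 8 → 5, 8 → 4, 8 → 3, 8 → 2, 8 → 1, 7 → 6...

Each transition produces a photon with a unique energy (and thus wavelength). This count does not depend on Z.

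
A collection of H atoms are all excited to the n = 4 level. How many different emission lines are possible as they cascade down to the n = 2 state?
3

The electron can occupy levels n = 2, 3, ..., 4 during de-excitation — that is m = 4 - 2 + 1 = 3 distinct levels.

The number of distinct spectral lines equals the number of ways to choose 2 of these m levels (each pair gives one possible emission transition):

Number of lines = m(m-1)/2 = 3×2/2 = 3

These correspond to all possible transitions between the 3 levels:
4 → 3, 4 → 2, 3 → 2

Each transition produces a photon with a unique energy (and thus wavelength). This count does not depend on Z.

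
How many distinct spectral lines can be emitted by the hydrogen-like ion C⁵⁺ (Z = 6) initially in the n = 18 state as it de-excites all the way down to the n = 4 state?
105

The electron can occupy levels n = 4, 5, ..., 18 during de-excitation — that is m = 18 - 4 + 1 = 15 distinct levels.

The number of distinct spectral lines equals the number of ways to choose 2 of these m levels (each pair gives one possible emission transition):

Number of lines = m(m-1)/2 = 15×14/2 = 105

These correspond to all possible transitions between the 15 levels:
18 → 17, 18 → 16, 18 → 15, 18 → 14, 18 → 13, 18 → 12, 18 → 11, 18 → 10...

Each transition produces a photon with a unique energy (and thus wavelength). This count does not depend on Z.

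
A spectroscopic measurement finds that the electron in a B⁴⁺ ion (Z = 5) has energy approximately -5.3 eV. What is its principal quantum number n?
n = 8

The exact energy levels follow E_n = -13.6057 Z² / n² eV with Z = 5.

The measured value (-5.3 eV) is reported to only 2 significant figures, so we must test candidate n values and see which one matches to that precision.

Candidate energies:
  n = 6:  E = -13.6057 × 5² / 6² = -9.44840 eV
  n = 7:  E = -13.6057 × 5² / 7² = -6.94168 eV
  n = 8:  E = -13.6057 × 5² / 8² = -5.31473 eV  ← matches
  n = 9:  E = -13.6057 × 5² / 9² = -4.19929 eV
  n = 10:  E = -13.6057 × 5² / 10² = -3.40143 eV

Checking against the measurement of -5.3 eV (2 sig figs), only n = 8 agrees:
E_8 = -5.31473 eV, which rounds to -5.3 eV ✓

Therefore n = 8.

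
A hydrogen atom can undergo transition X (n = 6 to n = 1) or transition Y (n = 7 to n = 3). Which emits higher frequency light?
6 → 1

Calculate the energy for each transition:

Transition 6 → 1:
ΔE₁ = |E_1 - E_6| = |-13.6057/1² - (-13.6057/6²)|
ΔE₁ = |-13.605700000 - (-0.377936111)| = 13.227764 eV

Transition 7 → 3:
ΔE₂ = |E_3 - E_7| = |-13.6057/3² - (-13.6057/7²)|
ΔE₂ = |-1.511744444 - (-0.277667347)| = 1.234077 eV

Since 13.227764 eV > 1.234077 eV, the transition 6 → 1 emits the more energetic photon.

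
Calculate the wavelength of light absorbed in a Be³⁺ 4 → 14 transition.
99.226648 nm

First, find the transition energy using E_n = -13.6057 Z² / n² eV:
E_4 = -13.6057 × 4² / 4² = -13.60570000 eV
E_14 = -13.6057 × 4² / 14² = -1.11066939 eV

Photon energy: |ΔE| = |E_14 - E_4| = 12.49503061 eV

Convert to wavelength using E = hc/λ with hc = 1239.84 eV·nm:
λ = hc/E = 1239.84 eV·nm / 12.49503061 eV
λ = 99.226648 nm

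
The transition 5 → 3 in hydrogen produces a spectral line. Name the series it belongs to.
Paschen series

The spectral series in hydrogen are named based on the final (lower) energy level:
- Lyman series: n_final = 1 (ultraviolet)
- Balmer series: n_final = 2 (visible/near-UV)
- Paschen series: n_final = 3 (infrared)
- Brackett series: n_final = 4 (infrared)
- Pfund series: n_final = 5 (far infrared)

Since this transition ends at n = 3, it belongs to the Paschen series.

For reference, this 5 → 3 line has photon energy
ΔE = 13.6057 eV × (1/3² - 1/5²) = 0.96751644444 eV,
corresponding to wavelength λ = hc/ΔE = 1239.84 eV·nm / 0.96751644444 eV = 1281.46659 nm in the infrared region.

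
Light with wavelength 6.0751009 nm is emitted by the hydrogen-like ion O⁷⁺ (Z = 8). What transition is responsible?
n = 8 → n = 2

First, find the photon energy from the wavelength (hc = 1239.84 eV·nm):
E = hc/λ = 1239.84 eV·nm / 6.0751009 nm = 204.08550 eV

The energy levels of O⁷⁺ satisfy E_n = -13.6057 × 8² / n² eV, so an emission n_i → n_f releases
ΔE = 13.6057 × 8² × (1/n_f² − 1/n_i²) eV.

Setting ΔE equal to the photon energy:
1/n_f² − 1/n_i² = 204.08550 / (13.6057 × 8²) = 0.23437500

Since 1/n_i² must be positive, we need 1/n_f² > 0.23437500, i.e. n_f ≤ 2. For each allowed n_f, solve n_i = (1/n_f² − 0.23437500)^(−1/2) and check whether it is a whole number:
  n_f = 1: 1/n_i² = 1.00000000 − 0.23437500 = 0.76562500 → n_i = 1.143  (not an integer) ✗
  n_f = 2: 1/n_i² = 0.25000000 − 0.23437500 = 0.01562500 → n_i = 8.000  → integer, n_i = 8 ✓

Only n_f = 2 gives an integer upper level, n_i = 8.

The transition is from n = 8 to n = 2 (emission).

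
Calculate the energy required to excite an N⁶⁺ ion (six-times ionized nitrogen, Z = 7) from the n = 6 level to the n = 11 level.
13.009123 eV

The energy levels of a hydrogen-like atom are E_n = -13.6057 Z² eV / n².

Energy at n = 6: E_6 = -13.6057 × 7² / 6² = -18.518869444 eV
Energy at n = 11: E_11 = -13.6057 × 7² / 11² = -5.509746281 eV

The excitation energy is the difference:
ΔE = E_11 - E_6
ΔE = -5.509746281 - (-18.518869444)
ΔE = 13.009123 eV

Since this is positive, energy must be absorbed (photon absorption).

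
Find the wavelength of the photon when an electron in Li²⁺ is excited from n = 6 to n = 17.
416.37253 nm

First, find the transition energy using E_n = -13.6057 Z² / n² eV:
E_6 = -13.6057 × 3² / 6² = -3.401425000 eV
E_17 = -13.6057 × 3² / 17² = -0.423706920 eV

Photon energy: |ΔE| = |E_17 - E_6| = 2.977718080 eV

Convert to wavelength using E = hc/λ with hc = 1239.84 eV·nm:
λ = hc/E = 1239.84 eV·nm / 2.977718080 eV
λ = 416.37253 nm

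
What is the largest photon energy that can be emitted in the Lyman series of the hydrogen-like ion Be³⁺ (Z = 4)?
217.691 eV

The series limit corresponds to the transition from n = ∞ to n = 1.
This is the highest energy (shortest wavelength) transition in the Lyman series.

E_∞ = 0 eV
E_1 = -13.6057 × 4² / 1² = -217.691 eV

Energy at series limit:
ΔE = E_∞ - E_1 = 0 - (-217.691) = 217.691 eV

This energy equals the ionization energy from the n = 1 state of Be³⁺.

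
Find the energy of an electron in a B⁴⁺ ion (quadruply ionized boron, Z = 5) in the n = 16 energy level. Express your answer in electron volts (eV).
-1.33 eV

The energy levels of a hydrogen-like atom are given by:
E_n = -13.6057 Z² / n² eV  (with Z = 5 for B⁴⁺)

For n = 16:
E_16 = -13.6057 × 5² / 16²
E_16 = -13.6057 × 25 / 256
E_16 = -1.33 eV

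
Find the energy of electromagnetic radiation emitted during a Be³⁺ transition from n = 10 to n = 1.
215.51 eV

The energy levels are E_n = -13.6057 Z² eV / n².

Energy at n = 10: E_10 = -13.6057 × 4² / 10² = -2.17691 eV
Energy at n = 1: E_1 = -13.6057 × 4² / 1² = -217.69120 eV

For emission (electron falling to lower state), the photon energy is:
E_photon = E_10 - E_1 = |-2.17691 - (-217.69120)|
E_photon = 215.51 eV

This energy is carried away by the emitted photon.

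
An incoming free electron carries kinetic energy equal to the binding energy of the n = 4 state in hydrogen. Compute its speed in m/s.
5.46923e+05 m/s (or 0.18% of c)

The binding energy at n = 4 for hydrogen is:
E_4 = -13.6057/4² = -0.850356250 eV
|E_4| = 0.850356250 eV

Convert to Joules:
KE = 0.850356250 eV × (1.602177 × 10⁻¹⁹ J/eV) = 1.3624212e-19 J

Using KE = ½mv²:
v = √(2·KE/m_e)
v = √(2 × 1.3624212e-19 J / 9.10938 × 10⁻³¹ kg)
v = 5.46923e+05 m/s

This is approximately 0.18% the speed of light.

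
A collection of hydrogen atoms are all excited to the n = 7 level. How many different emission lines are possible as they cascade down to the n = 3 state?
10

The electron can occupy levels n = 3, 4, ..., 7 during de-excitation — that is m = 7 - 3 + 1 = 5 distinct levels.

The number of distinct spectral lines equals the number of ways to choose 2 of these m levels (each pair gives one possible emission transition):

Number of lines = m(m-1)/2 = 5×4/2 = 10

These correspond to all possible transitions between the 5 levels:
7 → 6, 7 → 5, 7 → 4, 7 → 3, 6 → 5, 6 → 4, 6 → 3, 5 → 4...

Each transition produces a photon with a unique energy (and thus wavelength). This count does not depend on Z.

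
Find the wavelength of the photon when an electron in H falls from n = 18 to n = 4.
1533.77 nm

First, find the transition energy using E_n = -13.6057 / n² eV:
E_18 = -13.6057 / 18² = -0.04199290 eV
E_4 = -13.6057 / 4² = -0.85035625 eV

Photon energy: |ΔE| = |E_4 - E_18| = 0.80836335 eV

Convert to wavelength using E = hc/λ with hc = 1239.84 eV·nm:
λ = hc/E = 1239.84 eV·nm / 0.80836335 eV
λ = 1533.77 nm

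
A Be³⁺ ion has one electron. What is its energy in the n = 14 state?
-1.11 eV

For hydrogen-like ions, the energy levels scale with Z²:
E_n = -13.6057 Z² / n² eV

For Be³⁺ (Z = 4) at n = 14:
E_14 = -13.6057 × 4² / 14²
E_14 = -13.6057 × 16 / 196
E_14 = -217.6912 / 196
E_14 = -1.11 eV

The energy is 16 times more negative than hydrogen at the same n due to the stronger nuclear charge.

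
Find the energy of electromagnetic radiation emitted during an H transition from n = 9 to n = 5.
0.376256 eV

The energy levels are E_n = -13.6057 eV / n².

Energy at n = 9: E_9 = -13.6057 / 9² = -0.167971605 eV
Energy at n = 5: E_5 = -13.6057 / 5² = -0.544228000 eV

For emission (electron falling to lower state), the photon energy is:
E_photon = E_9 - E_5 = |-0.167971605 - (-0.544228000)|
E_photon = 0.376256 eV

This energy is carried away by the emitted photon.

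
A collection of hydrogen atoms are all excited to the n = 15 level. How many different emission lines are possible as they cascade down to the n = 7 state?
36

The electron can occupy levels n = 7, 8, ..., 15 during de-excitation — that is m = 15 - 7 + 1 = 9 distinct levels.

The number of distinct spectral lines equals the number of ways to choose 2 of these m levels (each pair gives one possible emission transition):

Number of lines = m(m-1)/2 = 9×8/2 = 36

These correspond to all possible transitions between the 9 levels:
15 → 14, 15 → 13, 15 → 12, 15 → 11, 15 → 10, 15 → 9, 15 → 8, 15 → 7...

Each transition produces a photon with a unique energy (and thus wavelength). This count does not depend on Z.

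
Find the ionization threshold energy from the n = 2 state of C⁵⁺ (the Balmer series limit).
122.45 eV

The series limit corresponds to the transition from n = ∞ to n = 2.
This is the highest energy (shortest wavelength) transition in the Balmer series.

E_∞ = 0 eV
E_2 = -13.6057 × 6² / 2² = -122.45 eV

Energy at series limit:
ΔE = E_∞ - E_2 = 0 - (-122.45) = 122.45 eV

This energy equals the ionization energy from the n = 2 state of C⁵⁺.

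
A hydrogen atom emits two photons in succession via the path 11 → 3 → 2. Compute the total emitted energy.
3.289 eV

The energy levels of hydrogen are E_n = -13.6057 / n² eV.

First transition (11 → 3):
ΔE₁ = |E_3 - E_11|
ΔE₁ = |-1.511744444 - (-0.112443802)| = 1.399301 eV

Second transition (3 → 2):
ΔE₂ = |E_2 - E_3|
ΔE₂ = |-3.401425000 - (-1.511744444)| = 1.889681 eV

Total energy released:
E_total = ΔE₁ + ΔE₂ = 1.399301 + 1.889681 = 3.289 eV

Note: This equals the direct transition 11 → 2: 3.289 eV ✓
Energy is conserved regardless of the path taken.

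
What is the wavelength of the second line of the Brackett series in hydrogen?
2624.44358 nm

The lines of a series are numbered from the longest wavelength (smallest ΔE) outward; the second line is the transition from n = n_f + 2 to n_f.
The Brackett series has all transitions ending at n_f = 4.

For H, the second line (β-line) is the jump from n = 6 to n = 4:
E_6 = -13.6057 / 6² = -0.37793611111 eV
E_4 = -13.6057 / 4² = -0.85035625000 eV
ΔE = E_6 - E_4 = 0.47242013889 eV

λ = hc/E = 1239.84 eV·nm / 0.47242013889 eV
λ = 2624.44358 nm

This is the β-line of the Brackett series in H.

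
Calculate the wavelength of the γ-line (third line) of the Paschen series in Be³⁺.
68.345 nm

The lines of a series are numbered from the longest wavelength (smallest ΔE) outward; the third line is the transition from n = n_f + 3 to n_f.
The Paschen series has all transitions ending at n_f = 3.

For Be³⁺ (Z = 4), the third line (γ-line) is the jump from n = 6 to n = 3:
E_6 = -13.6057 × 4² / 6² = -6.04698 eV
E_3 = -13.6057 × 4² / 3² = -24.18791 eV
ΔE = E_6 - E_3 = 18.14093 eV

λ = hc/E = 1239.84 eV·nm / 18.14093 eV
λ = 68.345 nm

This is the γ-line of the Paschen series in Be³⁺.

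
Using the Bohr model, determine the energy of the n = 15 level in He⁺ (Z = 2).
-0.24 eV

For hydrogen-like ions, the energy levels scale with Z²:
E_n = -13.6057 Z² / n² eV

For He⁺ (Z = 2) at n = 15:
E_15 = -13.6057 × 2² / 15²
E_15 = -13.6057 × 4 / 225
E_15 = -54.4228 / 225
E_15 = -0.24 eV

The energy is 4 times more negative than hydrogen at the same n due to the stronger nuclear charge.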